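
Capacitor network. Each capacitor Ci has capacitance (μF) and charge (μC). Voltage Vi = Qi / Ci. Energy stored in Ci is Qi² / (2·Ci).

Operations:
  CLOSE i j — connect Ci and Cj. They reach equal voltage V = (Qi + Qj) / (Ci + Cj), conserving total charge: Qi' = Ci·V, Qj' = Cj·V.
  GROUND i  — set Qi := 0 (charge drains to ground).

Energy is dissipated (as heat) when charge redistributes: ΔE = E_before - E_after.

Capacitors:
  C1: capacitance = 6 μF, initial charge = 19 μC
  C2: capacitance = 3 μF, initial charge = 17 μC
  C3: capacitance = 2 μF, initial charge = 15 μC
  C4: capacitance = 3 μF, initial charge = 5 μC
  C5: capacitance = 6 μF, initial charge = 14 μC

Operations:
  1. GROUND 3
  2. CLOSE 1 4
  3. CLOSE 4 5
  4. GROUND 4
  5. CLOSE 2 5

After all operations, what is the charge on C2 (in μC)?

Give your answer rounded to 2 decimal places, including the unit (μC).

Initial: C1(6μF, Q=19μC, V=3.17V), C2(3μF, Q=17μC, V=5.67V), C3(2μF, Q=15μC, V=7.50V), C4(3μF, Q=5μC, V=1.67V), C5(6μF, Q=14μC, V=2.33V)
Op 1: GROUND 3: Q3=0; energy lost=56.250
Op 2: CLOSE 1-4: Q_total=24.00, C_total=9.00, V=2.67; Q1=16.00, Q4=8.00; dissipated=2.250
Op 3: CLOSE 4-5: Q_total=22.00, C_total=9.00, V=2.44; Q4=7.33, Q5=14.67; dissipated=0.111
Op 4: GROUND 4: Q4=0; energy lost=8.963
Op 5: CLOSE 2-5: Q_total=31.67, C_total=9.00, V=3.52; Q2=10.56, Q5=21.11; dissipated=10.383
Final charges: Q1=16.00, Q2=10.56, Q3=0.00, Q4=0.00, Q5=21.11

Answer: 10.56 μC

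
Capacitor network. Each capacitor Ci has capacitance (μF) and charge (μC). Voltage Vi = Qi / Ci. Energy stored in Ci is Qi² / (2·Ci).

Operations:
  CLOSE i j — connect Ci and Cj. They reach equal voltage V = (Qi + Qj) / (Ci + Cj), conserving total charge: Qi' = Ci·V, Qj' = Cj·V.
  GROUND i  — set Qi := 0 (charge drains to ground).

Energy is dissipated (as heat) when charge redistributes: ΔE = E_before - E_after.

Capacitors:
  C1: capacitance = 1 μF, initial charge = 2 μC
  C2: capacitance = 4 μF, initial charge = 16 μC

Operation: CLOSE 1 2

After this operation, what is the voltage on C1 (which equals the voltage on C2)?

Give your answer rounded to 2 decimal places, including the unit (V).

Answer: 3.60 V

Derivation:
Initial: C1(1μF, Q=2μC, V=2.00V), C2(4μF, Q=16μC, V=4.00V)
Op 1: CLOSE 1-2: Q_total=18.00, C_total=5.00, V=3.60; Q1=3.60, Q2=14.40; dissipated=1.600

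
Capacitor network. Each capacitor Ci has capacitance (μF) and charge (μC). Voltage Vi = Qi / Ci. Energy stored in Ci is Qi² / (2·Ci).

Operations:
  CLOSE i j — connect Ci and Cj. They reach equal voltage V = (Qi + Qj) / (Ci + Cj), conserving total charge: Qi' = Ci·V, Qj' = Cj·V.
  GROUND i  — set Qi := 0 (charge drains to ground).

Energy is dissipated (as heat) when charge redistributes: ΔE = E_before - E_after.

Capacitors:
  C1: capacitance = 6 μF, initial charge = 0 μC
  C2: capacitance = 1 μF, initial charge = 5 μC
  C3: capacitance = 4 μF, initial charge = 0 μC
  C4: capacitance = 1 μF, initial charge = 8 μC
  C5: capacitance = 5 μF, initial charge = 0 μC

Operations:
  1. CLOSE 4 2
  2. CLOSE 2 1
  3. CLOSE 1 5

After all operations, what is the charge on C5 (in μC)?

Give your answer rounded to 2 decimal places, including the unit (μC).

Initial: C1(6μF, Q=0μC, V=0.00V), C2(1μF, Q=5μC, V=5.00V), C3(4μF, Q=0μC, V=0.00V), C4(1μF, Q=8μC, V=8.00V), C5(5μF, Q=0μC, V=0.00V)
Op 1: CLOSE 4-2: Q_total=13.00, C_total=2.00, V=6.50; Q4=6.50, Q2=6.50; dissipated=2.250
Op 2: CLOSE 2-1: Q_total=6.50, C_total=7.00, V=0.93; Q2=0.93, Q1=5.57; dissipated=18.107
Op 3: CLOSE 1-5: Q_total=5.57, C_total=11.00, V=0.51; Q1=3.04, Q5=2.53; dissipated=1.176
Final charges: Q1=3.04, Q2=0.93, Q3=0.00, Q4=6.50, Q5=2.53

Answer: 2.53 μC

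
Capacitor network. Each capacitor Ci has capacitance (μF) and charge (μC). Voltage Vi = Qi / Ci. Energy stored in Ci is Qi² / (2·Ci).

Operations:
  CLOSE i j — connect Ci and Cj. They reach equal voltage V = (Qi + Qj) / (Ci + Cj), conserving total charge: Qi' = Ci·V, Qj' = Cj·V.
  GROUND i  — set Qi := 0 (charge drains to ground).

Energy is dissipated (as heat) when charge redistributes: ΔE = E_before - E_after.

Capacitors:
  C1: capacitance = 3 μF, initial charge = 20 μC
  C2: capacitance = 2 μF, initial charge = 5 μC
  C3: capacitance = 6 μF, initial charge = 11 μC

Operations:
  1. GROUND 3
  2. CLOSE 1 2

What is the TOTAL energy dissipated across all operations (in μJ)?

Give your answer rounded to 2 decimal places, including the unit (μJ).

Answer: 20.50 μJ

Derivation:
Initial: C1(3μF, Q=20μC, V=6.67V), C2(2μF, Q=5μC, V=2.50V), C3(6μF, Q=11μC, V=1.83V)
Op 1: GROUND 3: Q3=0; energy lost=10.083
Op 2: CLOSE 1-2: Q_total=25.00, C_total=5.00, V=5.00; Q1=15.00, Q2=10.00; dissipated=10.417
Total dissipated: 20.500 μJ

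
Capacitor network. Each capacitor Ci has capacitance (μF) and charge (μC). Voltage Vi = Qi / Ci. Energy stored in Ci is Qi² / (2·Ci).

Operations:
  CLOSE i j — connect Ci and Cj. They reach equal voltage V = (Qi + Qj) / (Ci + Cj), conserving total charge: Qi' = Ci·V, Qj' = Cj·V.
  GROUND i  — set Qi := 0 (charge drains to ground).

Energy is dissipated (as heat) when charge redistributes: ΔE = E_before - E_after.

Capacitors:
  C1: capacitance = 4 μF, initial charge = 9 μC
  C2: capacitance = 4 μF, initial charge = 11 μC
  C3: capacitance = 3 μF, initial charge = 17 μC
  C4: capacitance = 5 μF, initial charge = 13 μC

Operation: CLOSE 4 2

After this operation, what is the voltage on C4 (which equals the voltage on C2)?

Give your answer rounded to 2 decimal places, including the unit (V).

Answer: 2.67 V

Derivation:
Initial: C1(4μF, Q=9μC, V=2.25V), C2(4μF, Q=11μC, V=2.75V), C3(3μF, Q=17μC, V=5.67V), C4(5μF, Q=13μC, V=2.60V)
Op 1: CLOSE 4-2: Q_total=24.00, C_total=9.00, V=2.67; Q4=13.33, Q2=10.67; dissipated=0.025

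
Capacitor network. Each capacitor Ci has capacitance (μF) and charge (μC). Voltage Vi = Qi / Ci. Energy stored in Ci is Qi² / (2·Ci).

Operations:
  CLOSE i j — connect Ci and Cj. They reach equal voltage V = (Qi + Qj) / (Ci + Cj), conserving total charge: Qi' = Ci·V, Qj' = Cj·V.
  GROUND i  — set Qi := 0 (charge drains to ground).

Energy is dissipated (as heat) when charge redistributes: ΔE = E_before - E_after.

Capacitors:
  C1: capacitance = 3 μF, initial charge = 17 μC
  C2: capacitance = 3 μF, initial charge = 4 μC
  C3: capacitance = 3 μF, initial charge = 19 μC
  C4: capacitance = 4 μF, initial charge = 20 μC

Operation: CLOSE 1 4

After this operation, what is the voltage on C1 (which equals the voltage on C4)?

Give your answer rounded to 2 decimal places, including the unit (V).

Initial: C1(3μF, Q=17μC, V=5.67V), C2(3μF, Q=4μC, V=1.33V), C3(3μF, Q=19μC, V=6.33V), C4(4μF, Q=20μC, V=5.00V)
Op 1: CLOSE 1-4: Q_total=37.00, C_total=7.00, V=5.29; Q1=15.86, Q4=21.14; dissipated=0.381

Answer: 5.29 V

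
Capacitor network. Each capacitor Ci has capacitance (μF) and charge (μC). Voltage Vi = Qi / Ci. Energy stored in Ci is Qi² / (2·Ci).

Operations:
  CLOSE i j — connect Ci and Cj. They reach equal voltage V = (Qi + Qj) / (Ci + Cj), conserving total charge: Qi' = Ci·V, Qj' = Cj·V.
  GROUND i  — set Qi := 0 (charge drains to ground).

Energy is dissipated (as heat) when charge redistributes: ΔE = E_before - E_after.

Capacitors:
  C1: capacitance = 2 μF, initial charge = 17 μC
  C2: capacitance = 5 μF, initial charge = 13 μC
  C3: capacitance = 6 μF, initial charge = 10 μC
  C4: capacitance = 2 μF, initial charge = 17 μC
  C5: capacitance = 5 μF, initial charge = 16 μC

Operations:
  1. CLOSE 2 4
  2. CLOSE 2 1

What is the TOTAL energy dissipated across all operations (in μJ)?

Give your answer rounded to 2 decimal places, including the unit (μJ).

Initial: C1(2μF, Q=17μC, V=8.50V), C2(5μF, Q=13μC, V=2.60V), C3(6μF, Q=10μC, V=1.67V), C4(2μF, Q=17μC, V=8.50V), C5(5μF, Q=16μC, V=3.20V)
Op 1: CLOSE 2-4: Q_total=30.00, C_total=7.00, V=4.29; Q2=21.43, Q4=8.57; dissipated=24.864
Op 2: CLOSE 2-1: Q_total=38.43, C_total=7.00, V=5.49; Q2=27.45, Q1=10.98; dissipated=12.686
Total dissipated: 37.550 μJ

Answer: 37.55 μJ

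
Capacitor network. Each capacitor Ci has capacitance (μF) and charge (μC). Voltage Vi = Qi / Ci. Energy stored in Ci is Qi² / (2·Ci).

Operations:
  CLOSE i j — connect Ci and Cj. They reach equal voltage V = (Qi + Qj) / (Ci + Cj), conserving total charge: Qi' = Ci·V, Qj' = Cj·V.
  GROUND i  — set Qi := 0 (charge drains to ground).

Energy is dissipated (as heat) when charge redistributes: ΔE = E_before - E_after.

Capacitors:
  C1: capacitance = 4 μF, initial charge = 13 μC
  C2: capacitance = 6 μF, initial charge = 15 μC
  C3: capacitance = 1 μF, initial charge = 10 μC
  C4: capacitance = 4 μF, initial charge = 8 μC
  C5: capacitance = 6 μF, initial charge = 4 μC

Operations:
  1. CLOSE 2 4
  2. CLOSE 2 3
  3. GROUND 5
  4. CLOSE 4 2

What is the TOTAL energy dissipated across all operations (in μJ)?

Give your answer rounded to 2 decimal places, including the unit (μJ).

Initial: C1(4μF, Q=13μC, V=3.25V), C2(6μF, Q=15μC, V=2.50V), C3(1μF, Q=10μC, V=10.00V), C4(4μF, Q=8μC, V=2.00V), C5(6μF, Q=4μC, V=0.67V)
Op 1: CLOSE 2-4: Q_total=23.00, C_total=10.00, V=2.30; Q2=13.80, Q4=9.20; dissipated=0.300
Op 2: CLOSE 2-3: Q_total=23.80, C_total=7.00, V=3.40; Q2=20.40, Q3=3.40; dissipated=25.410
Op 3: GROUND 5: Q5=0; energy lost=1.333
Op 4: CLOSE 4-2: Q_total=29.60, C_total=10.00, V=2.96; Q4=11.84, Q2=17.76; dissipated=1.452
Total dissipated: 28.495 μJ

Answer: 28.50 μJ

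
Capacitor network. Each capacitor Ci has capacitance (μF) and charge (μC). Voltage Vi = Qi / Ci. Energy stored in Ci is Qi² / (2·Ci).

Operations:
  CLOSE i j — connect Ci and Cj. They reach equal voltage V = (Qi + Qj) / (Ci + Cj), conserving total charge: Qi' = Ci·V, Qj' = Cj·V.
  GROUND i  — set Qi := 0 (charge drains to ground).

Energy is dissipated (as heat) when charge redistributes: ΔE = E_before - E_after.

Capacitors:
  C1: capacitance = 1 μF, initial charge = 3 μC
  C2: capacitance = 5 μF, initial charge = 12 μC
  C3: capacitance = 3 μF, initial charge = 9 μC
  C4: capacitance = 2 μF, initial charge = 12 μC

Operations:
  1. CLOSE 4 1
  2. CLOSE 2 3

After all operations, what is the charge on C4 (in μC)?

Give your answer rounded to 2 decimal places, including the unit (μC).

Initial: C1(1μF, Q=3μC, V=3.00V), C2(5μF, Q=12μC, V=2.40V), C3(3μF, Q=9μC, V=3.00V), C4(2μF, Q=12μC, V=6.00V)
Op 1: CLOSE 4-1: Q_total=15.00, C_total=3.00, V=5.00; Q4=10.00, Q1=5.00; dissipated=3.000
Op 2: CLOSE 2-3: Q_total=21.00, C_total=8.00, V=2.62; Q2=13.12, Q3=7.88; dissipated=0.338
Final charges: Q1=5.00, Q2=13.12, Q3=7.88, Q4=10.00

Answer: 10.00 μC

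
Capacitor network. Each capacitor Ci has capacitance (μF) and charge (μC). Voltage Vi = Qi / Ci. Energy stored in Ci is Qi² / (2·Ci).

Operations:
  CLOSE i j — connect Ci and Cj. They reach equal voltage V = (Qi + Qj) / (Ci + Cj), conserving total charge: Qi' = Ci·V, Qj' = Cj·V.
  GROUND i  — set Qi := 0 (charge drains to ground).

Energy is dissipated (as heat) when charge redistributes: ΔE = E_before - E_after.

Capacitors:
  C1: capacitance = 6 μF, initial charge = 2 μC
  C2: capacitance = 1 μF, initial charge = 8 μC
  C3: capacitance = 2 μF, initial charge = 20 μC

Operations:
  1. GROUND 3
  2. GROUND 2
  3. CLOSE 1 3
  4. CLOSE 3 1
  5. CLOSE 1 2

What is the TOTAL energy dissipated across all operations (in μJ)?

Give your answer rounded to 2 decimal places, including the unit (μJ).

Answer: 132.11 μJ

Derivation:
Initial: C1(6μF, Q=2μC, V=0.33V), C2(1μF, Q=8μC, V=8.00V), C3(2μF, Q=20μC, V=10.00V)
Op 1: GROUND 3: Q3=0; energy lost=100.000
Op 2: GROUND 2: Q2=0; energy lost=32.000
Op 3: CLOSE 1-3: Q_total=2.00, C_total=8.00, V=0.25; Q1=1.50, Q3=0.50; dissipated=0.083
Op 4: CLOSE 3-1: Q_total=2.00, C_total=8.00, V=0.25; Q3=0.50, Q1=1.50; dissipated=0.000
Op 5: CLOSE 1-2: Q_total=1.50, C_total=7.00, V=0.21; Q1=1.29, Q2=0.21; dissipated=0.027
Total dissipated: 132.110 μJ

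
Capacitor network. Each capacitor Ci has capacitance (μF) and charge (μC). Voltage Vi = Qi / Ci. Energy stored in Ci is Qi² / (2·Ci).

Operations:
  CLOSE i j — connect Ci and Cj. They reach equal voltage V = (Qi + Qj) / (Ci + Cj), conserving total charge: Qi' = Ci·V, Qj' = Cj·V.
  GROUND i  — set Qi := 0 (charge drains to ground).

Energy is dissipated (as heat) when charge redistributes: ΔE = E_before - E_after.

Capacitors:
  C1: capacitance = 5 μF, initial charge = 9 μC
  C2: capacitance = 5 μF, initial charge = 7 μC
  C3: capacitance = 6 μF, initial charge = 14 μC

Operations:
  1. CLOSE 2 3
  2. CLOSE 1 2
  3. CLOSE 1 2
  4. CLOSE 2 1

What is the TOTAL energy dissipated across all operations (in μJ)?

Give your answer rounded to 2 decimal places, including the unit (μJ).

Initial: C1(5μF, Q=9μC, V=1.80V), C2(5μF, Q=7μC, V=1.40V), C3(6μF, Q=14μC, V=2.33V)
Op 1: CLOSE 2-3: Q_total=21.00, C_total=11.00, V=1.91; Q2=9.55, Q3=11.45; dissipated=1.188
Op 2: CLOSE 1-2: Q_total=18.55, C_total=10.00, V=1.85; Q1=9.27, Q2=9.27; dissipated=0.015
Op 3: CLOSE 1-2: Q_total=18.55, C_total=10.00, V=1.85; Q1=9.27, Q2=9.27; dissipated=0.000
Op 4: CLOSE 2-1: Q_total=18.55, C_total=10.00, V=1.85; Q2=9.27, Q1=9.27; dissipated=0.000
Total dissipated: 1.203 μJ

Answer: 1.20 μJ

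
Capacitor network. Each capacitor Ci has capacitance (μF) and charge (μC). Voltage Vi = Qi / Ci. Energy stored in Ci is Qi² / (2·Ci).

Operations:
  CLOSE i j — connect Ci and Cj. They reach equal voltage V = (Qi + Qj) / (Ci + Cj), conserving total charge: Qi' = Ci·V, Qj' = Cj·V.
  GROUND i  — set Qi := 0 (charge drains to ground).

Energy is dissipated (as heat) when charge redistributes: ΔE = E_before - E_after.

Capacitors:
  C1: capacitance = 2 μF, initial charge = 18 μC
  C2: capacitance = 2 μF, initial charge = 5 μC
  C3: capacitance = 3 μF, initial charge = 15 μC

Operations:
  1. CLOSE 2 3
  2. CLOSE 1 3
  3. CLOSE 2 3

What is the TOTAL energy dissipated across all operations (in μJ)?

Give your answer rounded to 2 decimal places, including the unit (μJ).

Answer: 21.15 μJ

Derivation:
Initial: C1(2μF, Q=18μC, V=9.00V), C2(2μF, Q=5μC, V=2.50V), C3(3μF, Q=15μC, V=5.00V)
Op 1: CLOSE 2-3: Q_total=20.00, C_total=5.00, V=4.00; Q2=8.00, Q3=12.00; dissipated=3.750
Op 2: CLOSE 1-3: Q_total=30.00, C_total=5.00, V=6.00; Q1=12.00, Q3=18.00; dissipated=15.000
Op 3: CLOSE 2-3: Q_total=26.00, C_total=5.00, V=5.20; Q2=10.40, Q3=15.60; dissipated=2.400
Total dissipated: 21.150 μJ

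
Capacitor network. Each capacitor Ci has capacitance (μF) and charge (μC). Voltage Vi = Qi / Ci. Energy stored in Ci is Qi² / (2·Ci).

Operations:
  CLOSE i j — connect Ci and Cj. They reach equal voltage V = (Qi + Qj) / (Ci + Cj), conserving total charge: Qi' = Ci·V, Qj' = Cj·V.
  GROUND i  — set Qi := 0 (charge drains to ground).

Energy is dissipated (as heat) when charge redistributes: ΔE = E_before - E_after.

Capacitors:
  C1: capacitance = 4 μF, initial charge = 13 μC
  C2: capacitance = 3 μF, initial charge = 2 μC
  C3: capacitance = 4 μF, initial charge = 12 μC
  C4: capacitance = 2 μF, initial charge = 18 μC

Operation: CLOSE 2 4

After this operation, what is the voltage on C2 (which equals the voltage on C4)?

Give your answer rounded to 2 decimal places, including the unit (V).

Answer: 4.00 V

Derivation:
Initial: C1(4μF, Q=13μC, V=3.25V), C2(3μF, Q=2μC, V=0.67V), C3(4μF, Q=12μC, V=3.00V), C4(2μF, Q=18μC, V=9.00V)
Op 1: CLOSE 2-4: Q_total=20.00, C_total=5.00, V=4.00; Q2=12.00, Q4=8.00; dissipated=41.667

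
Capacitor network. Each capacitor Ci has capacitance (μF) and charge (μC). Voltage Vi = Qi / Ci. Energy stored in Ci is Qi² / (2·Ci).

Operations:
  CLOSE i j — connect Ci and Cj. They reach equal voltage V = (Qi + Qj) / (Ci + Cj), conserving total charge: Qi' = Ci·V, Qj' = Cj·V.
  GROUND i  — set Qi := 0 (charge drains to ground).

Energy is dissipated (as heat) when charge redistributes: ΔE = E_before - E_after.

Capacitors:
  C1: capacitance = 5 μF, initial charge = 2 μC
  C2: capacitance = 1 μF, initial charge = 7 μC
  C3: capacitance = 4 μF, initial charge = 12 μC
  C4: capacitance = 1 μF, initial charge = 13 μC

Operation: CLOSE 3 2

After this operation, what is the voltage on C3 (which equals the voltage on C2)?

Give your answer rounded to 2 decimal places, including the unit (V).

Initial: C1(5μF, Q=2μC, V=0.40V), C2(1μF, Q=7μC, V=7.00V), C3(4μF, Q=12μC, V=3.00V), C4(1μF, Q=13μC, V=13.00V)
Op 1: CLOSE 3-2: Q_total=19.00, C_total=5.00, V=3.80; Q3=15.20, Q2=3.80; dissipated=6.400

Answer: 3.80 V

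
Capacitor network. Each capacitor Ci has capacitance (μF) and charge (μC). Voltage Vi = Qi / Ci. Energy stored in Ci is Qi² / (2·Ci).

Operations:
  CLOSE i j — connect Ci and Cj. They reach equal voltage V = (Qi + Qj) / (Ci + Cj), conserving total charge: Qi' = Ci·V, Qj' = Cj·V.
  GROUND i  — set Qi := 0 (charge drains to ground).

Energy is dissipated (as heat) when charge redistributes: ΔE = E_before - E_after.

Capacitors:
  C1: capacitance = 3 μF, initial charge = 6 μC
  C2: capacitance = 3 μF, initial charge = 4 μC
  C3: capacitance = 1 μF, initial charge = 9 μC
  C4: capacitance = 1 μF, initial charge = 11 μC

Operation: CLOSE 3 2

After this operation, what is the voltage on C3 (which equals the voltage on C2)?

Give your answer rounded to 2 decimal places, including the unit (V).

Initial: C1(3μF, Q=6μC, V=2.00V), C2(3μF, Q=4μC, V=1.33V), C3(1μF, Q=9μC, V=9.00V), C4(1μF, Q=11μC, V=11.00V)
Op 1: CLOSE 3-2: Q_total=13.00, C_total=4.00, V=3.25; Q3=3.25, Q2=9.75; dissipated=22.042

Answer: 3.25 V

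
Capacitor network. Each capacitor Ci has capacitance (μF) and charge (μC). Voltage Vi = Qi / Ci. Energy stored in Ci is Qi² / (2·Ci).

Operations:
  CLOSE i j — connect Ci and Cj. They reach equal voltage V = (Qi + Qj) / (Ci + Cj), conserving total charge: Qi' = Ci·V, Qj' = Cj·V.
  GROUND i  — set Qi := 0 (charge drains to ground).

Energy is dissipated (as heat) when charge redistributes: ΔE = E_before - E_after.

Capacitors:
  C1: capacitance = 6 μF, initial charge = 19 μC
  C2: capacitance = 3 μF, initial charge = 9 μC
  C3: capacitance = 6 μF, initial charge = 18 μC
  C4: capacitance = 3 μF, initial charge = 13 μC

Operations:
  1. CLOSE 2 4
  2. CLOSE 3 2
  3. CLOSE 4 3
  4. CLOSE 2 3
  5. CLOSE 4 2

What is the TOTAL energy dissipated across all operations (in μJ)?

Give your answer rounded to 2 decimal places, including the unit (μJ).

Answer: 2.00 μJ

Derivation:
Initial: C1(6μF, Q=19μC, V=3.17V), C2(3μF, Q=9μC, V=3.00V), C3(6μF, Q=18μC, V=3.00V), C4(3μF, Q=13μC, V=4.33V)
Op 1: CLOSE 2-4: Q_total=22.00, C_total=6.00, V=3.67; Q2=11.00, Q4=11.00; dissipated=1.333
Op 2: CLOSE 3-2: Q_total=29.00, C_total=9.00, V=3.22; Q3=19.33, Q2=9.67; dissipated=0.444
Op 3: CLOSE 4-3: Q_total=30.33, C_total=9.00, V=3.37; Q4=10.11, Q3=20.22; dissipated=0.198
Op 4: CLOSE 2-3: Q_total=29.89, C_total=9.00, V=3.32; Q2=9.96, Q3=19.93; dissipated=0.022
Op 5: CLOSE 4-2: Q_total=20.07, C_total=6.00, V=3.35; Q4=10.04, Q2=10.04; dissipated=0.002
Total dissipated: 1.999 μJ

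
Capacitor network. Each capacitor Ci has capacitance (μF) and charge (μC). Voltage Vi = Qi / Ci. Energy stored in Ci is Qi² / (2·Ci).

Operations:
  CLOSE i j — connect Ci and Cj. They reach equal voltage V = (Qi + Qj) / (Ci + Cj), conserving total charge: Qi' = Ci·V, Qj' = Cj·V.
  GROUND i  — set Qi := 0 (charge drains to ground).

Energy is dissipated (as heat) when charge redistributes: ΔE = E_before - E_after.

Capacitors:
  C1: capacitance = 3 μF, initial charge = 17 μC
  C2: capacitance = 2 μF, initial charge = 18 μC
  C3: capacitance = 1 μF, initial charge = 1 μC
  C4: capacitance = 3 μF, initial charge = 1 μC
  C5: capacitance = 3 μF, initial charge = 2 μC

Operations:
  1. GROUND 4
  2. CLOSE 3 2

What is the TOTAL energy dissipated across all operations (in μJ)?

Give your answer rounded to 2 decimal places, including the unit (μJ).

Answer: 21.50 μJ

Derivation:
Initial: C1(3μF, Q=17μC, V=5.67V), C2(2μF, Q=18μC, V=9.00V), C3(1μF, Q=1μC, V=1.00V), C4(3μF, Q=1μC, V=0.33V), C5(3μF, Q=2μC, V=0.67V)
Op 1: GROUND 4: Q4=0; energy lost=0.167
Op 2: CLOSE 3-2: Q_total=19.00, C_total=3.00, V=6.33; Q3=6.33, Q2=12.67; dissipated=21.333
Total dissipated: 21.500 μJ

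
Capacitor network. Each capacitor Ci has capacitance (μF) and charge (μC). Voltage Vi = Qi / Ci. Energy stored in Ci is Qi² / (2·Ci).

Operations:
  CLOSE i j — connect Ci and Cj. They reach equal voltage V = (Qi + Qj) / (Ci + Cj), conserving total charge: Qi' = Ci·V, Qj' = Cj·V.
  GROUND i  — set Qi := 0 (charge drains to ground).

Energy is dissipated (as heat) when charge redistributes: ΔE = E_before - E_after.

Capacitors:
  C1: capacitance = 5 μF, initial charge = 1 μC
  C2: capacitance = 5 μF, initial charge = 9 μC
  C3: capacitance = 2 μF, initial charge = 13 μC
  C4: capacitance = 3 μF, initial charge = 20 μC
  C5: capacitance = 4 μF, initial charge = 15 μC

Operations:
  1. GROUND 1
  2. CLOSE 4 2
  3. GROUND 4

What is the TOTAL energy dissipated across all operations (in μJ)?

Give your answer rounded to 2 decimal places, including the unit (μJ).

Answer: 42.02 μJ

Derivation:
Initial: C1(5μF, Q=1μC, V=0.20V), C2(5μF, Q=9μC, V=1.80V), C3(2μF, Q=13μC, V=6.50V), C4(3μF, Q=20μC, V=6.67V), C5(4μF, Q=15μC, V=3.75V)
Op 1: GROUND 1: Q1=0; energy lost=0.100
Op 2: CLOSE 4-2: Q_total=29.00, C_total=8.00, V=3.62; Q4=10.88, Q2=18.12; dissipated=22.204
Op 3: GROUND 4: Q4=0; energy lost=19.711
Total dissipated: 42.015 μJ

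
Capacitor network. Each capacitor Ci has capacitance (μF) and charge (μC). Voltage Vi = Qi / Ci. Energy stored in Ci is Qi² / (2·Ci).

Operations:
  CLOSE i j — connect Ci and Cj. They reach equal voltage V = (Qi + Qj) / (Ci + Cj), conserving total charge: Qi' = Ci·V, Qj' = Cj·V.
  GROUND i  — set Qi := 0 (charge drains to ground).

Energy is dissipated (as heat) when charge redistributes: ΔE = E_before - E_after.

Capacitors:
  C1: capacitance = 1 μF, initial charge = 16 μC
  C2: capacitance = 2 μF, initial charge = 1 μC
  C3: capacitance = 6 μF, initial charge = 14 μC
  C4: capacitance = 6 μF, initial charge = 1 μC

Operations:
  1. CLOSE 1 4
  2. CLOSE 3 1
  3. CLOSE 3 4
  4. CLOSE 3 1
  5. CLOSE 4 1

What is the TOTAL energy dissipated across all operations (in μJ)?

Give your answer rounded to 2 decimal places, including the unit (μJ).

Initial: C1(1μF, Q=16μC, V=16.00V), C2(2μF, Q=1μC, V=0.50V), C3(6μF, Q=14μC, V=2.33V), C4(6μF, Q=1μC, V=0.17V)
Op 1: CLOSE 1-4: Q_total=17.00, C_total=7.00, V=2.43; Q1=2.43, Q4=14.57; dissipated=107.440
Op 2: CLOSE 3-1: Q_total=16.43, C_total=7.00, V=2.35; Q3=14.08, Q1=2.35; dissipated=0.004
Op 3: CLOSE 3-4: Q_total=28.65, C_total=12.00, V=2.39; Q3=14.33, Q4=14.33; dissipated=0.010
Op 4: CLOSE 3-1: Q_total=16.67, C_total=7.00, V=2.38; Q3=14.29, Q1=2.38; dissipated=0.001
Op 5: CLOSE 4-1: Q_total=16.71, C_total=7.00, V=2.39; Q4=14.32, Q1=2.39; dissipated=0.000
Total dissipated: 107.455 μJ

Answer: 107.46 μJ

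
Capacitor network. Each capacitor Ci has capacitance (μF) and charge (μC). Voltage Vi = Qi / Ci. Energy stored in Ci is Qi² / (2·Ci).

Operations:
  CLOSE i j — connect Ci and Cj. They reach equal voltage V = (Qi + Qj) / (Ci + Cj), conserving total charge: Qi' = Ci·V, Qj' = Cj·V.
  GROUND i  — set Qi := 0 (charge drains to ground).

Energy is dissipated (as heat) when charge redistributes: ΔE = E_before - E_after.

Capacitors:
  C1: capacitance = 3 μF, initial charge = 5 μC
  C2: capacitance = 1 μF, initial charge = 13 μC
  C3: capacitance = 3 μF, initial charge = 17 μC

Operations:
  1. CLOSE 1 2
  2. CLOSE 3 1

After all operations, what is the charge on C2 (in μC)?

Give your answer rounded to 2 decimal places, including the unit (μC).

Answer: 4.50 μC

Derivation:
Initial: C1(3μF, Q=5μC, V=1.67V), C2(1μF, Q=13μC, V=13.00V), C3(3μF, Q=17μC, V=5.67V)
Op 1: CLOSE 1-2: Q_total=18.00, C_total=4.00, V=4.50; Q1=13.50, Q2=4.50; dissipated=48.167
Op 2: CLOSE 3-1: Q_total=30.50, C_total=6.00, V=5.08; Q3=15.25, Q1=15.25; dissipated=1.021
Final charges: Q1=15.25, Q2=4.50, Q3=15.25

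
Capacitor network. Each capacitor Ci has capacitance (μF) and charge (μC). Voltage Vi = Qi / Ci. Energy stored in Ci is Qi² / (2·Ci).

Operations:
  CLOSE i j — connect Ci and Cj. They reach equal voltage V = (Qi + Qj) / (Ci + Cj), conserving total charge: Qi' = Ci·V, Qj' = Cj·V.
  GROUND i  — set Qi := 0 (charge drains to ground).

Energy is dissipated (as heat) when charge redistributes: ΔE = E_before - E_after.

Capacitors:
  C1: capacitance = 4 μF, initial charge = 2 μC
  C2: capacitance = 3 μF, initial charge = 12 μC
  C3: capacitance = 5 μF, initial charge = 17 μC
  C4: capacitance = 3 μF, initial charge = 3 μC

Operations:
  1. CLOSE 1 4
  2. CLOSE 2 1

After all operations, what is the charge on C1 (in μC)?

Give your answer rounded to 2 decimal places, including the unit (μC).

Initial: C1(4μF, Q=2μC, V=0.50V), C2(3μF, Q=12μC, V=4.00V), C3(5μF, Q=17μC, V=3.40V), C4(3μF, Q=3μC, V=1.00V)
Op 1: CLOSE 1-4: Q_total=5.00, C_total=7.00, V=0.71; Q1=2.86, Q4=2.14; dissipated=0.214
Op 2: CLOSE 2-1: Q_total=14.86, C_total=7.00, V=2.12; Q2=6.37, Q1=8.49; dissipated=9.254
Final charges: Q1=8.49, Q2=6.37, Q3=17.00, Q4=2.14

Answer: 8.49 μC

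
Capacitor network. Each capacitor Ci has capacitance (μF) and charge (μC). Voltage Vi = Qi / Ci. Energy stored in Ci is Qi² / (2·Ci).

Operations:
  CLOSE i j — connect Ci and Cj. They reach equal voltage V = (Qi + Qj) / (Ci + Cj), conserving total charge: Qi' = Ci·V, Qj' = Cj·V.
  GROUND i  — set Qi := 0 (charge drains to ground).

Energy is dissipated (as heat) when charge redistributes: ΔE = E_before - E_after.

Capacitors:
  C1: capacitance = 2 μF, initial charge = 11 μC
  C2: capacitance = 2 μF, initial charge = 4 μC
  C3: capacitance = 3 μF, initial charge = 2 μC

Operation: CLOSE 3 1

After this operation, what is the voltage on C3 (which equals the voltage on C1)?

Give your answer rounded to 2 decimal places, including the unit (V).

Answer: 2.60 V

Derivation:
Initial: C1(2μF, Q=11μC, V=5.50V), C2(2μF, Q=4μC, V=2.00V), C3(3μF, Q=2μC, V=0.67V)
Op 1: CLOSE 3-1: Q_total=13.00, C_total=5.00, V=2.60; Q3=7.80, Q1=5.20; dissipated=14.017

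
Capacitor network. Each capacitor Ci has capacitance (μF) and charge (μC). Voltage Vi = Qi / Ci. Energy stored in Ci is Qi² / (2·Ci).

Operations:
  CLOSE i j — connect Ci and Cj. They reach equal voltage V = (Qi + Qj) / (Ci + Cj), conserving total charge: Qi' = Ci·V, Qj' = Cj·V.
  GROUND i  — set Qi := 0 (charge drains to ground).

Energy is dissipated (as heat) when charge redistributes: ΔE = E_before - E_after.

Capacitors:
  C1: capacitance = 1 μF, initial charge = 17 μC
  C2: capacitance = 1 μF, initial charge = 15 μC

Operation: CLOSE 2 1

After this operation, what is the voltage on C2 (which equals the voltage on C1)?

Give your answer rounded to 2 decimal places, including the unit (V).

Initial: C1(1μF, Q=17μC, V=17.00V), C2(1μF, Q=15μC, V=15.00V)
Op 1: CLOSE 2-1: Q_total=32.00, C_total=2.00, V=16.00; Q2=16.00, Q1=16.00; dissipated=1.000

Answer: 16.00 V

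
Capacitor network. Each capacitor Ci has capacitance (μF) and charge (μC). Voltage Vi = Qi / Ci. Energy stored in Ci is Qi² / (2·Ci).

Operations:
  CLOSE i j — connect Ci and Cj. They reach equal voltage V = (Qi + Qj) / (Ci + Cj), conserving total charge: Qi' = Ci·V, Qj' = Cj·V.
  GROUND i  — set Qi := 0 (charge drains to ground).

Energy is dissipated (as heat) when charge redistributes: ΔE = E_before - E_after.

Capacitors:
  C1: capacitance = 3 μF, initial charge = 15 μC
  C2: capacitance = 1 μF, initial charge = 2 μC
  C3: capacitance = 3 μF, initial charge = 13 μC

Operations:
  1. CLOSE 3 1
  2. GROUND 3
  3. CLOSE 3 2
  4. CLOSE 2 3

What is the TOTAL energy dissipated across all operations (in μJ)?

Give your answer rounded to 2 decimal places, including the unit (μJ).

Answer: 34.50 μJ

Derivation:
Initial: C1(3μF, Q=15μC, V=5.00V), C2(1μF, Q=2μC, V=2.00V), C3(3μF, Q=13μC, V=4.33V)
Op 1: CLOSE 3-1: Q_total=28.00, C_total=6.00, V=4.67; Q3=14.00, Q1=14.00; dissipated=0.333
Op 2: GROUND 3: Q3=0; energy lost=32.667
Op 3: CLOSE 3-2: Q_total=2.00, C_total=4.00, V=0.50; Q3=1.50, Q2=0.50; dissipated=1.500
Op 4: CLOSE 2-3: Q_total=2.00, C_total=4.00, V=0.50; Q2=0.50, Q3=1.50; dissipated=0.000
Total dissipated: 34.500 μJ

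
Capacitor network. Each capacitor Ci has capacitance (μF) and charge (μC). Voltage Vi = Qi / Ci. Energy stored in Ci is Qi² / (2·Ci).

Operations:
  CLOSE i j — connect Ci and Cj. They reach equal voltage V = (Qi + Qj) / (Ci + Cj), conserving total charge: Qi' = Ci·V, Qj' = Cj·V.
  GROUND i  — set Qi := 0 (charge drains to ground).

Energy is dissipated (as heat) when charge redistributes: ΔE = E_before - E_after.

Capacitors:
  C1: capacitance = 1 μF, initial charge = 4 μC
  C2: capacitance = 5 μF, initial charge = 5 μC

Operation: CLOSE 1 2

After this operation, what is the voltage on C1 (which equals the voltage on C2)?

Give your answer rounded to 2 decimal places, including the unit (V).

Answer: 1.50 V

Derivation:
Initial: C1(1μF, Q=4μC, V=4.00V), C2(5μF, Q=5μC, V=1.00V)
Op 1: CLOSE 1-2: Q_total=9.00, C_total=6.00, V=1.50; Q1=1.50, Q2=7.50; dissipated=3.750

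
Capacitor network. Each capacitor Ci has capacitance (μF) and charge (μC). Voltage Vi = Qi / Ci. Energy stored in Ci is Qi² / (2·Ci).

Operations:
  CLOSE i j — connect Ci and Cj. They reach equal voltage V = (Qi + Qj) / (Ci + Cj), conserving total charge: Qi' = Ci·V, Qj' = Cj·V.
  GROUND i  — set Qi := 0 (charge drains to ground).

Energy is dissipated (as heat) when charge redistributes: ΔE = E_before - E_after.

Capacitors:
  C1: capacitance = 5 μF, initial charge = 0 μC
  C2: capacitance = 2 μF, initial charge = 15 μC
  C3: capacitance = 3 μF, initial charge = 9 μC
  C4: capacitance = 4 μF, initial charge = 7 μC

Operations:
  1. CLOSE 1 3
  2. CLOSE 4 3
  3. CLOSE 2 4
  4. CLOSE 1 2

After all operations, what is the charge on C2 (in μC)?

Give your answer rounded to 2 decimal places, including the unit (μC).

Initial: C1(5μF, Q=0μC, V=0.00V), C2(2μF, Q=15μC, V=7.50V), C3(3μF, Q=9μC, V=3.00V), C4(4μF, Q=7μC, V=1.75V)
Op 1: CLOSE 1-3: Q_total=9.00, C_total=8.00, V=1.12; Q1=5.62, Q3=3.38; dissipated=8.438
Op 2: CLOSE 4-3: Q_total=10.38, C_total=7.00, V=1.48; Q4=5.93, Q3=4.45; dissipated=0.335
Op 3: CLOSE 2-4: Q_total=20.93, C_total=6.00, V=3.49; Q2=6.98, Q4=13.95; dissipated=24.143
Op 4: CLOSE 1-2: Q_total=12.60, C_total=7.00, V=1.80; Q1=9.00, Q2=3.60; dissipated=3.989
Final charges: Q1=9.00, Q2=3.60, Q3=4.45, Q4=13.95

Answer: 3.60 μC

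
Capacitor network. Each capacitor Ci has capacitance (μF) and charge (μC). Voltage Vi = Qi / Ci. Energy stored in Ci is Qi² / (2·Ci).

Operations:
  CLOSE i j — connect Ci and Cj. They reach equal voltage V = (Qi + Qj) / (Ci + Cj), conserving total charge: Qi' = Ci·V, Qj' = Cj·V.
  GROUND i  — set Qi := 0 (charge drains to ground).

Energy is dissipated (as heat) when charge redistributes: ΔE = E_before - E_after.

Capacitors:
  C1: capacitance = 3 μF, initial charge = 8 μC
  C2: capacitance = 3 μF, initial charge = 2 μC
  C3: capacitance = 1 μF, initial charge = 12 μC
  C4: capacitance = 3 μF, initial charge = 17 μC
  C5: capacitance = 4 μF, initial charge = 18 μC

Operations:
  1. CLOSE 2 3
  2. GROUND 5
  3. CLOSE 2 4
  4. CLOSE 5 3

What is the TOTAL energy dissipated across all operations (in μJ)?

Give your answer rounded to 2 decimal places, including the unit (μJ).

Initial: C1(3μF, Q=8μC, V=2.67V), C2(3μF, Q=2μC, V=0.67V), C3(1μF, Q=12μC, V=12.00V), C4(3μF, Q=17μC, V=5.67V), C5(4μF, Q=18μC, V=4.50V)
Op 1: CLOSE 2-3: Q_total=14.00, C_total=4.00, V=3.50; Q2=10.50, Q3=3.50; dissipated=48.167
Op 2: GROUND 5: Q5=0; energy lost=40.500
Op 3: CLOSE 2-4: Q_total=27.50, C_total=6.00, V=4.58; Q2=13.75, Q4=13.75; dissipated=3.521
Op 4: CLOSE 5-3: Q_total=3.50, C_total=5.00, V=0.70; Q5=2.80, Q3=0.70; dissipated=4.900
Total dissipated: 97.088 μJ

Answer: 97.09 μJ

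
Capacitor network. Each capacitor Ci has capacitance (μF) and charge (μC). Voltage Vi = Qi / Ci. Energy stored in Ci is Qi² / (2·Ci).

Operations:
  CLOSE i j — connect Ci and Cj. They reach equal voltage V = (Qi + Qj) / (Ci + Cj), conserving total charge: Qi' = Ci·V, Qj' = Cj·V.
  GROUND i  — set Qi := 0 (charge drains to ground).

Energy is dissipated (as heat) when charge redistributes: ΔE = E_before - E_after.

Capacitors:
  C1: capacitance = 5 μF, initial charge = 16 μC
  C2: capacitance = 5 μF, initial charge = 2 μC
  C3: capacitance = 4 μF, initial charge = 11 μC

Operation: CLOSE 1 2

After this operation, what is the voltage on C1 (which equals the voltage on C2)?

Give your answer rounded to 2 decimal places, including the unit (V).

Answer: 1.80 V

Derivation:
Initial: C1(5μF, Q=16μC, V=3.20V), C2(5μF, Q=2μC, V=0.40V), C3(4μF, Q=11μC, V=2.75V)
Op 1: CLOSE 1-2: Q_total=18.00, C_total=10.00, V=1.80; Q1=9.00, Q2=9.00; dissipated=9.800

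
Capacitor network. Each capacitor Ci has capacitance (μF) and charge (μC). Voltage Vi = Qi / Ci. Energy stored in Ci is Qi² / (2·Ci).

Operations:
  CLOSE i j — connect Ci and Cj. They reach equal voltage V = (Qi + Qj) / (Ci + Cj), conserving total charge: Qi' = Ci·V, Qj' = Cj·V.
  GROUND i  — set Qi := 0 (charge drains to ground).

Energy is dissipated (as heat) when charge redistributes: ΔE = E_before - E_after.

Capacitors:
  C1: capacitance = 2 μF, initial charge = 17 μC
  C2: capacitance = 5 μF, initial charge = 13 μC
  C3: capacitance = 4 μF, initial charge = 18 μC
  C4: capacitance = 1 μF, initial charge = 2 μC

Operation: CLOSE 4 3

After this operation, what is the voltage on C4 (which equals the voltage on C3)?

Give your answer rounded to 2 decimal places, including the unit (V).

Initial: C1(2μF, Q=17μC, V=8.50V), C2(5μF, Q=13μC, V=2.60V), C3(4μF, Q=18μC, V=4.50V), C4(1μF, Q=2μC, V=2.00V)
Op 1: CLOSE 4-3: Q_total=20.00, C_total=5.00, V=4.00; Q4=4.00, Q3=16.00; dissipated=2.500

Answer: 4.00 V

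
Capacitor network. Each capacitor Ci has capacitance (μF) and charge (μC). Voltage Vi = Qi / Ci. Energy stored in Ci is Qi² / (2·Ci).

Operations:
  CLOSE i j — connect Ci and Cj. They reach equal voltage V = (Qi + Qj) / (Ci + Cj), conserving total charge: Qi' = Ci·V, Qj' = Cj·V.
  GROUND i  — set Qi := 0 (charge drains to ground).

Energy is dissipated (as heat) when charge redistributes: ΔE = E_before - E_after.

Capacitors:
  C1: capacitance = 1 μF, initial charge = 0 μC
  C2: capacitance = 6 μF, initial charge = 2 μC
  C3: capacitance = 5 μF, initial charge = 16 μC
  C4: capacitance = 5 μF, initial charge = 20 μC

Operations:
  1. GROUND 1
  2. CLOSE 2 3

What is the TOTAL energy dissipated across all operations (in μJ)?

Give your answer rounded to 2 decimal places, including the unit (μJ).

Initial: C1(1μF, Q=0μC, V=0.00V), C2(6μF, Q=2μC, V=0.33V), C3(5μF, Q=16μC, V=3.20V), C4(5μF, Q=20μC, V=4.00V)
Op 1: GROUND 1: Q1=0; energy lost=0.000
Op 2: CLOSE 2-3: Q_total=18.00, C_total=11.00, V=1.64; Q2=9.82, Q3=8.18; dissipated=11.206
Total dissipated: 11.206 μJ

Answer: 11.21 μJ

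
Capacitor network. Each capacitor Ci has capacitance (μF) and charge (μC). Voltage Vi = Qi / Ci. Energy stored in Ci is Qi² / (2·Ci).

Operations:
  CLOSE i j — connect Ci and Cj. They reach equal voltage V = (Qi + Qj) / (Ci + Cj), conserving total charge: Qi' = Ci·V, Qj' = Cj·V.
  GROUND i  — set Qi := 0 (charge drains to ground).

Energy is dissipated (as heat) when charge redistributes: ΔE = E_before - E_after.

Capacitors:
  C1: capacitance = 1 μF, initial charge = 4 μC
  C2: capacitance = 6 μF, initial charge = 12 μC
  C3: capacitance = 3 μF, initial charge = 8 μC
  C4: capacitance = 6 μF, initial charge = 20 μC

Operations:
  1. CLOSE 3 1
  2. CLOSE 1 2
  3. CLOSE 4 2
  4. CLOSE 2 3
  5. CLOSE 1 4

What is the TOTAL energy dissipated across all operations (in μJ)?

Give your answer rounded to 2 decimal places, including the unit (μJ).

Initial: C1(1μF, Q=4μC, V=4.00V), C2(6μF, Q=12μC, V=2.00V), C3(3μF, Q=8μC, V=2.67V), C4(6μF, Q=20μC, V=3.33V)
Op 1: CLOSE 3-1: Q_total=12.00, C_total=4.00, V=3.00; Q3=9.00, Q1=3.00; dissipated=0.667
Op 2: CLOSE 1-2: Q_total=15.00, C_total=7.00, V=2.14; Q1=2.14, Q2=12.86; dissipated=0.429
Op 3: CLOSE 4-2: Q_total=32.86, C_total=12.00, V=2.74; Q4=16.43, Q2=16.43; dissipated=2.126
Op 4: CLOSE 2-3: Q_total=25.43, C_total=9.00, V=2.83; Q2=16.95, Q3=8.48; dissipated=0.069
Op 5: CLOSE 1-4: Q_total=18.57, C_total=7.00, V=2.65; Q1=2.65, Q4=15.92; dissipated=0.152
Total dissipated: 3.442 μJ

Answer: 3.44 μJ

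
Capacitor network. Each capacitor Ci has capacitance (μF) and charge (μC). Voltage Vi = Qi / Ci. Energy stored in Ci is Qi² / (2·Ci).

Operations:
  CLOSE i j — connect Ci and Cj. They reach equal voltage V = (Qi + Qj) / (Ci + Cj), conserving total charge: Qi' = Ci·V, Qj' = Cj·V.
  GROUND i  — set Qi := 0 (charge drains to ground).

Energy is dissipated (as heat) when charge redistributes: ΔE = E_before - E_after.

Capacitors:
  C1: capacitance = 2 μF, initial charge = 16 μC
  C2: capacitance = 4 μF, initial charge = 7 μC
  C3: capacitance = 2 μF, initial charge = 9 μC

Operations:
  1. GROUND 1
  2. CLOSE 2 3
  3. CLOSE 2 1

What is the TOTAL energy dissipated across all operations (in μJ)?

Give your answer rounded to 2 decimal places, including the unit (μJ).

Initial: C1(2μF, Q=16μC, V=8.00V), C2(4μF, Q=7μC, V=1.75V), C3(2μF, Q=9μC, V=4.50V)
Op 1: GROUND 1: Q1=0; energy lost=64.000
Op 2: CLOSE 2-3: Q_total=16.00, C_total=6.00, V=2.67; Q2=10.67, Q3=5.33; dissipated=5.042
Op 3: CLOSE 2-1: Q_total=10.67, C_total=6.00, V=1.78; Q2=7.11, Q1=3.56; dissipated=4.741
Total dissipated: 73.782 μJ

Answer: 73.78 μJ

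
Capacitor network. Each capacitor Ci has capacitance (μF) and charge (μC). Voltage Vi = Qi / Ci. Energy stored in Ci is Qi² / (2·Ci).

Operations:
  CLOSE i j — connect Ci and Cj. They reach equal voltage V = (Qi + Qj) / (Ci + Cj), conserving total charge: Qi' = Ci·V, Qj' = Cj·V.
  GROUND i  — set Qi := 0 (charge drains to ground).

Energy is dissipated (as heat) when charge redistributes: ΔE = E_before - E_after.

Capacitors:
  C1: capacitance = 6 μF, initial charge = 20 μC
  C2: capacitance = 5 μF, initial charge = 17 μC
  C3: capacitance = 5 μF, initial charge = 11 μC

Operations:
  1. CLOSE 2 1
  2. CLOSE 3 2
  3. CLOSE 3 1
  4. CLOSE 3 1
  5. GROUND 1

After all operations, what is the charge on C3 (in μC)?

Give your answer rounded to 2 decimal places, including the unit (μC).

Answer: 15.50 μC

Derivation:
Initial: C1(6μF, Q=20μC, V=3.33V), C2(5μF, Q=17μC, V=3.40V), C3(5μF, Q=11μC, V=2.20V)
Op 1: CLOSE 2-1: Q_total=37.00, C_total=11.00, V=3.36; Q2=16.82, Q1=20.18; dissipated=0.006
Op 2: CLOSE 3-2: Q_total=27.82, C_total=10.00, V=2.78; Q3=13.91, Q2=13.91; dissipated=1.693
Op 3: CLOSE 3-1: Q_total=34.09, C_total=11.00, V=3.10; Q3=15.50, Q1=18.60; dissipated=0.462
Op 4: CLOSE 3-1: Q_total=34.09, C_total=11.00, V=3.10; Q3=15.50, Q1=18.60; dissipated=0.000
Op 5: GROUND 1: Q1=0; energy lost=28.815
Final charges: Q1=0.00, Q2=13.91, Q3=15.50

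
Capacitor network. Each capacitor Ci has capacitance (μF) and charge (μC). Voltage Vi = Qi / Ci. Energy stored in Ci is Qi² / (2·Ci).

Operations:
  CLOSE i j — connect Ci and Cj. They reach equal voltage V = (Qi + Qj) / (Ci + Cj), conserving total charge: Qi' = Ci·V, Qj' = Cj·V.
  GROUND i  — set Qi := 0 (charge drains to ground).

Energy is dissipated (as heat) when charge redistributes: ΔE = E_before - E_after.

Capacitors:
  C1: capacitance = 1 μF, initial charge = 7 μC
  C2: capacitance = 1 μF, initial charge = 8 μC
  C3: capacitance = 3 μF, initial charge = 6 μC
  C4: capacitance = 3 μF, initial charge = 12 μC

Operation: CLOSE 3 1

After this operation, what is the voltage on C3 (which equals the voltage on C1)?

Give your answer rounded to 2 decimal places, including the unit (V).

Initial: C1(1μF, Q=7μC, V=7.00V), C2(1μF, Q=8μC, V=8.00V), C3(3μF, Q=6μC, V=2.00V), C4(3μF, Q=12μC, V=4.00V)
Op 1: CLOSE 3-1: Q_total=13.00, C_total=4.00, V=3.25; Q3=9.75, Q1=3.25; dissipated=9.375

Answer: 3.25 V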